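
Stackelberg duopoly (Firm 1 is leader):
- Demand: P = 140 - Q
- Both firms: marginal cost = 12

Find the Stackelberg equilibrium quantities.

q₁* (leader) = 64.0, q₂* (follower) = 32.0

Work:
Follower's reaction: q₂ = (a - c - q₁)/2
Leader substitutes: π₁ = q₁·(a - q₁ - (a-c-q₁)/2 - c)
FOC: q₁* = (140 - 12)/2 = 64.00
Then: q₂* = (140 - 12 - 64.0)/2 = 32.00
Leader has first-mover advantage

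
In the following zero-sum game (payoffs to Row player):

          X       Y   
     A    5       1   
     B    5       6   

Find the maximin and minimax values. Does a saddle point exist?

Maximin = 5, Minimax = 5, Saddle: True

Work:
Row minimums: [1, 5] → maximin = 5
Column maximums: [5, 6] → minimax = 5
Saddle point exists! Game value = 5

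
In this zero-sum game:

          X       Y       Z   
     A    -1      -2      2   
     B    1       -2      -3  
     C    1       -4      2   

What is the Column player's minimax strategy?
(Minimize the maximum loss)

Column should play Y, value = -2

Work:
Column player minimizes Row's maximum payoff:
Column X: max payoff to Row = 1
Column Y: max payoff to Row = -2
Column Z: max payoff to Row = 2
Minimum is -2, achieved by column Y.
Minimax strategy: Y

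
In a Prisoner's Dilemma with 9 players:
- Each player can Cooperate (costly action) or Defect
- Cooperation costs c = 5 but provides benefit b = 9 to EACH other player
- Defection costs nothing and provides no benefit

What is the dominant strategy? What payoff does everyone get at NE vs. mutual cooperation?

Dominant: Defect; NE payoff = 0; Coop payoff = 67

Work:
Defect dominates (saves cost c = 5, benefit to others is external)
NE: All defect → everyone gets 0
If all cooperate: each receives (8)×9 - 5 = 67
Social dilemma: 67 > 0 but NE gives 0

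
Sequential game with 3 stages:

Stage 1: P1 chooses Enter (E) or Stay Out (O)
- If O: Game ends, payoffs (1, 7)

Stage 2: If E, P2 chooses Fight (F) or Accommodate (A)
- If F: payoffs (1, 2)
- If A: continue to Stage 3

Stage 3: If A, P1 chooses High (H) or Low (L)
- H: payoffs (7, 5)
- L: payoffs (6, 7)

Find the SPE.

SPE: (E, A, H); Outcome (7, 5)

Work:
Stage 3: P1 chooses H (7 vs 6)
Stage 2: P2: F->2, A->5 (anticipating H). Choose A
Stage 1: P1: O->1, E->7 (anticipating A, H). Choose E
SPE path: E -> A -> H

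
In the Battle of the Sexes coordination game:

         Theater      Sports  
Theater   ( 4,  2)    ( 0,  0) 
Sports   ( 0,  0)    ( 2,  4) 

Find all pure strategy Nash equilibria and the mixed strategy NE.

Pure NE: (Theater, Theater) and (Sports, Sports); Mixed NE: p = 0.6667, q = 0.3333

Work:
Check pure NE:
(Theater, Theater): (4, 2) - no unilateral deviation beneficial
(Sports, Sports): (2, 4) - no unilateral deviation beneficial
Mixed NE: P1 plays Theater with p = 0.6667, P2 plays Theater with q = 0.3333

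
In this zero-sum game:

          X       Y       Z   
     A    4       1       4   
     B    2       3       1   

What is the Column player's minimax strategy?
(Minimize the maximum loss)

Column should play Y, value = 3

Work:
Column player minimizes Row's maximum payoff:
Column X: max payoff to Row = 4
Column Y: max payoff to Row = 3
Column Z: max payoff to Row = 4
Minimum is 3, achieved by column Y.
Minimax strategy: Y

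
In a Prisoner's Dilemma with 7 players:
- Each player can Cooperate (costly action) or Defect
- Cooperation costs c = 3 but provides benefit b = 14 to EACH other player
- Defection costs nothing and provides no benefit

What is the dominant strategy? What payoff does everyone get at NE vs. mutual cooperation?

Dominant: Defect; NE payoff = 0; Coop payoff = 81

Work:
Defect dominates (saves cost c = 3, benefit to others is external)
NE: All defect → everyone gets 0
If all cooperate: each receives (6)×14 - 3 = 81
Social dilemma: 81 > 0 but NE gives 0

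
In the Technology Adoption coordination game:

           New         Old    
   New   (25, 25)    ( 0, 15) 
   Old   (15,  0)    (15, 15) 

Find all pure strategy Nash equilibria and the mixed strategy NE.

Pure NE: (New, New) and (Old, Old); Mixed NE: p = 0.6, q = 0.6

Work:
Check pure NE:
(New, New): (25, 25) - no unilateral deviation beneficial
(Old, Old): (15, 15) - no unilateral deviation beneficial
Mixed NE: P1 plays New with p = 0.6, P2 plays New with q = 0.6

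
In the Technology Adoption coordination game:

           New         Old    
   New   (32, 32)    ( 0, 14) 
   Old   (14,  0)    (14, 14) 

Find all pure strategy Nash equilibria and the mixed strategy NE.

Pure NE: (New, New) and (Old, Old); Mixed NE: p = 0.4375, q = 0.4375

Work:
Check pure NE:
(New, New): (32, 32) - no unilateral deviation beneficial
(Old, Old): (14, 14) - no unilateral deviation beneficial
Mixed NE: P1 plays New with p = 0.4375, P2 plays New with q = 0.4375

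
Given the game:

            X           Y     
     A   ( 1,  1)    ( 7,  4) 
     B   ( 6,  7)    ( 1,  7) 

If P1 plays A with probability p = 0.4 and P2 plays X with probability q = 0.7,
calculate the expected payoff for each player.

E[P1] = 3.82, E[P2] = 4.96

Work:
E[P1] = p·q·π₁(A,X) + p·(1-q)·π₁(A,Y) + (1-p)·q·π₁(B,X) + (1-p)·(1-q)·π₁(B,Y)
= 0.4·0.7·1 + 0.4·0.3·7 + 0.6·0.7·6 + 0.6·0.3·1
= 3.82

E[P2] = 4.96 (similar calculation)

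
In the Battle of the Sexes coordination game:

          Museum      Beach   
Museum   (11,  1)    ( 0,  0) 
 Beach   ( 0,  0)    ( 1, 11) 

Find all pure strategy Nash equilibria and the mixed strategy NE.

Pure NE: (Museum, Museum) and (Beach, Beach); Mixed NE: p = 0.9167, q = 0.0833

Work:
Check pure NE:
(Museum, Museum): (11, 1) - no unilateral deviation beneficial
(Beach, Beach): (1, 11) - no unilateral deviation beneficial
Mixed NE: P1 plays Museum with p = 0.9167, P2 plays Museum with q = 0.0833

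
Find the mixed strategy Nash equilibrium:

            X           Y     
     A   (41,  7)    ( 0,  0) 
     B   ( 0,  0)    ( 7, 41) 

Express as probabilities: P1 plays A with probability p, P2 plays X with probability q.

p = 0.8542, q = 0.1458

Work:
Find probabilities that make opponent indifferent:
P2 chooses q to make P1 indifferent between A and B
P1 chooses p to make P2 indifferent between X and Y
Mixed NE: P1 plays (A: 0.8542, B: 0.1458), P2 plays (X: 0.1458, Y: 0.8542)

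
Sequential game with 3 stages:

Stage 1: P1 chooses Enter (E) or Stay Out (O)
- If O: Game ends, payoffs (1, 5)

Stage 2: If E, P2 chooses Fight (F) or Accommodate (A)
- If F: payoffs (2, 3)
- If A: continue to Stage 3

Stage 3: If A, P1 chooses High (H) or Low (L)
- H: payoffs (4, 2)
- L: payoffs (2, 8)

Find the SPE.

SPE: (E, F, H); Outcome (2, 3)

Work:
Stage 3: P1 chooses H (4 vs 2)
Stage 2: P2: F->3, A->2 (anticipating H). Choose F
Stage 1: P1: O->1, E->2 (anticipating F, H). Choose E
SPE path: E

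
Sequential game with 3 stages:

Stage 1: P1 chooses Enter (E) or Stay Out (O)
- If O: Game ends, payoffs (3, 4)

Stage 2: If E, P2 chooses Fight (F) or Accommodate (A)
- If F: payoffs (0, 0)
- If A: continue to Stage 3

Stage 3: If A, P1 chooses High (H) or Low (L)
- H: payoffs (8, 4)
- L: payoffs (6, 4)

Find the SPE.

SPE: (E, A, H); Outcome (8, 4)

Work:
Stage 3: P1 chooses H (8 vs 6)
Stage 2: P2: F->0, A->4 (anticipating H). Choose A
Stage 1: P1: O->3, E->8 (anticipating A, H). Choose E
SPE path: E -> A -> H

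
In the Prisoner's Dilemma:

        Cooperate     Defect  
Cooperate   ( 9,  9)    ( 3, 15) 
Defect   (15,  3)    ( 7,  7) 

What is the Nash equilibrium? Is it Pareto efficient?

(Defect, Defect) is NE; not Pareto efficient

Work:
Defect dominates Cooperate for both players:
If P2 cooperates: Defect (15) > Cooperate (9)
If P2 defects: Defect (7) > Cooperate (3)
NE: (Defect, Defect) with payoff (7, 7)
But (Cooperate, Cooperate) = (9, 9) Pareto dominates (7, 7)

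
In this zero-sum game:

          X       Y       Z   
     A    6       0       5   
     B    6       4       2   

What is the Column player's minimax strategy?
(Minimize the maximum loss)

Column should play Y, value = 4

Work:
Column player minimizes Row's maximum payoff:
Column X: max payoff to Row = 6
Column Y: max payoff to Row = 4
Column Z: max payoff to Row = 5
Minimum is 4, achieved by column Y.
Minimax strategy: Y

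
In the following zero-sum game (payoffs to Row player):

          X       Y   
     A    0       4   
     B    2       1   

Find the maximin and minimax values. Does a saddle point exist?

Maximin = 1, Minimax = 2, Saddle: False

Work:
Row minimums: [0, 1] → maximin = 1
Column maximums: [2, 4] → minimax = 2
No saddle point (maximin ≠ minimax). Mixed strategy needed.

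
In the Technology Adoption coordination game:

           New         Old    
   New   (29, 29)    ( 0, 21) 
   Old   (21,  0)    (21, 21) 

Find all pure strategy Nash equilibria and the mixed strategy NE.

Pure NE: (New, New) and (Old, Old); Mixed NE: p = 0.7241, q = 0.7241

Work:
Check pure NE:
(New, New): (29, 29) - no unilateral deviation beneficial
(Old, Old): (21, 21) - no unilateral deviation beneficial
Mixed NE: P1 plays New with p = 0.7241, P2 plays New with q = 0.7241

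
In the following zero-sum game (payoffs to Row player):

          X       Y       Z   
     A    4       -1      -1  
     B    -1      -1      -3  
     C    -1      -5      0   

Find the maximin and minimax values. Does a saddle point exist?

Maximin = -1, Minimax = -1, Saddle: True

Work:
Row minimums: [-1, -3, -5] → maximin = -1
Column maximums: [4, -1, 0] → minimax = -1
Saddle point exists! Game value = -1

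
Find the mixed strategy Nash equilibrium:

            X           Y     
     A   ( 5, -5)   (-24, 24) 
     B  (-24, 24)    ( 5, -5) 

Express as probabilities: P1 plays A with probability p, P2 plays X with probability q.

p = 0.5, q = 0.5

Work:
Find probabilities that make opponent indifferent:
P2 chooses q to make P1 indifferent between A and B
P1 chooses p to make P2 indifferent between X and Y
Mixed NE: P1 plays (A: 0.5, B: 0.5), P2 plays (X: 0.5, Y: 0.5)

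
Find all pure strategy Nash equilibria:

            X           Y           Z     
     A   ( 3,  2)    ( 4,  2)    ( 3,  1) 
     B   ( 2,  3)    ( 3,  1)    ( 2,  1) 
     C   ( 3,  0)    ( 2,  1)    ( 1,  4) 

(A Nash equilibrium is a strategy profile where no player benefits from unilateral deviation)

Nash equilibrium: (A, X), (A, Y)

Work:
Best responses:
  P1 vs X: payoffs [3, 2, 3] → best response A/C (payoff 3)
  P1 vs Y: payoffs [4, 3, 2] → best response A (payoff 4)
  P1 vs Z: payoffs [3, 2, 1] → best response A (payoff 3)
  P2 vs A: payoffs [2, 2, 1] → best response X/Y (payoff 2)
  P2 vs B: payoffs [3, 1, 1] → best response X (payoff 3)
  P2 vs C: payoffs [0, 1, 4] → best response Z (payoff 4)
Mutual best responses: (A,X), (A,Y) → Nash equilibria.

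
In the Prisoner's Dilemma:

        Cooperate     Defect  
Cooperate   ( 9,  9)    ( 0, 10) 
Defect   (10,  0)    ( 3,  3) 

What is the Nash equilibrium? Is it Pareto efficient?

(Defect, Defect) is NE; not Pareto efficient

Work:
Defect dominates Cooperate for both players:
If P2 cooperates: Defect (10) > Cooperate (9)
If P2 defects: Defect (3) > Cooperate (0)
NE: (Defect, Defect) with payoff (3, 3)
But (Cooperate, Cooperate) = (9, 9) Pareto dominates (3, 3)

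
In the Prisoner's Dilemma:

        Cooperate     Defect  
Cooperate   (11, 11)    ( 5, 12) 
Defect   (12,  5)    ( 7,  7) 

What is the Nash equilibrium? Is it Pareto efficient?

(Defect, Defect) is NE; not Pareto efficient

Work:
Defect dominates Cooperate for both players:
If P2 cooperates: Defect (12) > Cooperate (11)
If P2 defects: Defect (7) > Cooperate (5)
NE: (Defect, Defect) with payoff (7, 7)
But (Cooperate, Cooperate) = (11, 11) Pareto dominates (7, 7)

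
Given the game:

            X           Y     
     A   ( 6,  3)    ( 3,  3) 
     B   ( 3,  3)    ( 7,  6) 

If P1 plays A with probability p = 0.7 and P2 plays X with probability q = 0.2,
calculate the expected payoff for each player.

E[P1] = 4.38, E[P2] = 3.72

Work:
E[P1] = p·q·π₁(A,X) + p·(1-q)·π₁(A,Y) + (1-p)·q·π₁(B,X) + (1-p)·(1-q)·π₁(B,Y)
= 0.7·0.2·6 + 0.7·0.8·3 + 0.3·0.2·3 + 0.3·0.8·7
= 4.38

E[P2] = 3.72 (similar calculation)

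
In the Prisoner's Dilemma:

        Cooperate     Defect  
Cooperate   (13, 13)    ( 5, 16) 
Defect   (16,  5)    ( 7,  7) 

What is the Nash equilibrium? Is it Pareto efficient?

(Defect, Defect) is NE; not Pareto efficient

Work:
Defect dominates Cooperate for both players:
If P2 cooperates: Defect (16) > Cooperate (13)
If P2 defects: Defect (7) > Cooperate (5)
NE: (Defect, Defect) with payoff (7, 7)
But (Cooperate, Cooperate) = (13, 13) Pareto dominates (7, 7)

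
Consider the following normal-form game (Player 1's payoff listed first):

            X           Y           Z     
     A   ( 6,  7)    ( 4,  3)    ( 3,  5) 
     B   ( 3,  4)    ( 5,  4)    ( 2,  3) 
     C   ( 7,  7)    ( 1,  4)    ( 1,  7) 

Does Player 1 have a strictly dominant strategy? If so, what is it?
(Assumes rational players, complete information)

No strictly dominant strategy exists for Player 1

Work:
A strategy strictly dominates another if it gives a strictly higher payoff against every opponent action. Compare each pair of P1's strategies column-by-column:
  A vs B: [6 vs 3, 4 vs 5, 3 vs 2] → A does not strictly dominate B (column Y: 4 ≤ 5)
  A vs C: [6 vs 7, 4 vs 1, 3 vs 1] → A does not strictly dominate C (column X: 6 ≤ 7)
  B vs A: [3 vs 6, 5 vs 4, 2 vs 3] → B does not strictly dominate A (column X: 3 ≤ 6)
  B vs C: [3 vs 7, 5 vs 1, 2 vs 1] → B does not strictly dominate C (column X: 3 ≤ 7)
  C vs A: [7 vs 6, 1 vs 4, 1 vs 3] → C does not strictly dominate A (column Y: 1 ≤ 4)
  C vs B: [7 vs 3, 1 vs 5, 1 vs 2] → C does not strictly dominate B (column Y: 1 ≤ 5)
No single strategy strictly dominates all others → no strictly dominant strategy.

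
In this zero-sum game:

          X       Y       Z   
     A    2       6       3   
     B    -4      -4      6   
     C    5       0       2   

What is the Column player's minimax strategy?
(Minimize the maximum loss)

Column should play X, value = 5

Work:
Column player minimizes Row's maximum payoff:
Column X: max payoff to Row = 5
Column Y: max payoff to Row = 6
Column Z: max payoff to Row = 6
Minimum is 5, achieved by column X.
Minimax strategy: X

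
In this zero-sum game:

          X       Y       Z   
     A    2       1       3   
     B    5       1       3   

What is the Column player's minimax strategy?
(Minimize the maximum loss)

Column should play Y, value = 1

Work:
Column player minimizes Row's maximum payoff:
Column X: max payoff to Row = 5
Column Y: max payoff to Row = 1
Column Z: max payoff to Row = 3
Minimum is 1, achieved by column Y.
Minimax strategy: Y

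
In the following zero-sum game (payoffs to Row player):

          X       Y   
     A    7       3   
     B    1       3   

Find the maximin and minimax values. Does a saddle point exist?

Maximin = 3, Minimax = 3, Saddle: True

Work:
Row minimums: [3, 1] → maximin = 3
Column maximums: [7, 3] → minimax = 3
Saddle point exists! Game value = 3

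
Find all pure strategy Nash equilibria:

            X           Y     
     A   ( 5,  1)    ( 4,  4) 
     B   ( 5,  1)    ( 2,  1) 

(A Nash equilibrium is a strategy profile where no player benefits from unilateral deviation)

Nash equilibrium: (A, Y), (B, X)

Work:
Best responses:
  P1 vs X: payoffs [5, 5] → best response A/B (payoff 5)
  P1 vs Y: payoffs [4, 2] → best response A (payoff 4)
  P2 vs A: payoffs [1, 4] → best response Y (payoff 4)
  P2 vs B: payoffs [1, 1] → best response X/Y (payoff 1)
Mutual best responses: (A,Y), (B,X) → Nash equilibria.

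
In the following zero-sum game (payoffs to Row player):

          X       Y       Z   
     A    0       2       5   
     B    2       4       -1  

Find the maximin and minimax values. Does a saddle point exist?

Maximin = 0, Minimax = 2, Saddle: False

Work:
Row minimums: [0, -1] → maximin = 0
Column maximums: [2, 4, 5] → minimax = 2
No saddle point (maximin ≠ minimax). Mixed strategy needed.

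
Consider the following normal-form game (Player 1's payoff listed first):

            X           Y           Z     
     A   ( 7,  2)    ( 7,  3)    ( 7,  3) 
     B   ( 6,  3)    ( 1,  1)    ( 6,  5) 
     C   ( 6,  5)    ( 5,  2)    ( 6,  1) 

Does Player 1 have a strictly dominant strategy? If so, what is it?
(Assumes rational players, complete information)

Yes, Player 1's strictly dominant strategy is A

Work:
A strategy strictly dominates another if it gives a strictly higher payoff against every opponent action. Compare each pair of P1's strategies column-by-column:
  A vs B: [7 vs 6, 7 vs 1, 7 vs 6] → A strictly dominates B
  A vs C: [7 vs 6, 7 vs 5, 7 vs 6] → A strictly dominates C
  B vs A: [6 vs 7, 1 vs 7, 6 vs 7] → B does not strictly dominate A (column X: 6 ≤ 7)
  B vs C: [6 vs 6, 1 vs 5, 6 vs 6] → B does not strictly dominate C (column X: 6 ≤ 6)
  C vs A: [6 vs 7, 5 vs 7, 6 vs 7] → C does not strictly dominate A (column X: 6 ≤ 7)
  C vs B: [6 vs 6, 5 vs 1, 6 vs 6] → C does not strictly dominate B (column X: 6 ≤ 6)
A strictly dominates every other strategy → strictly dominant.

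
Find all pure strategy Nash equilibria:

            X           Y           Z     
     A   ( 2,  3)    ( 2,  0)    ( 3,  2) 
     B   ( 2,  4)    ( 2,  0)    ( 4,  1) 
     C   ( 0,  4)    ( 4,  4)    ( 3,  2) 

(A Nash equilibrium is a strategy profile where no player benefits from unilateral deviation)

Nash equilibrium: (A, X), (B, X), (C, Y)

Work:
Best responses:
  P1 vs X: payoffs [2, 2, 0] → best response A/B (payoff 2)
  P1 vs Y: payoffs [2, 2, 4] → best response C (payoff 4)
  P1 vs Z: payoffs [3, 4, 3] → best response B (payoff 4)
  P2 vs A: payoffs [3, 0, 2] → best response X (payoff 3)
  P2 vs B: payoffs [4, 0, 1] → best response X (payoff 4)
  P2 vs C: payoffs [4, 4, 2] → best response X/Y (payoff 4)
Mutual best responses: (A,X), (B,X), (C,Y) → Nash equilibria.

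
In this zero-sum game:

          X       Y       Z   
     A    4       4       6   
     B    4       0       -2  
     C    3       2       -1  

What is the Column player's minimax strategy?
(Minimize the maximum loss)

Column should play X or Y (all achieve the minimum), value = 4

Work:
Column player minimizes Row's maximum payoff:
Column X: max payoff to Row = 4
Column Y: max payoff to Row = 4
Column Z: max payoff to Row = 6
Minimum is 4, achieved by columns X, Y (tied).
Each of X or Y is a minimax strategy.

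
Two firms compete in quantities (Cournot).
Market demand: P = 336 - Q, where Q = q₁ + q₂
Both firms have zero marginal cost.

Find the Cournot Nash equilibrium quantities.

q₁* = q₂* = 112.0; P* = 112.0

Work:
Profit: π_i = P·q_i = (a - q_i - q_j)·q_i
FOC: ∂π_i/∂q_i = a - 2q_i - q_j = 0
Reaction function: q_i = (336 - q_j)/2
Symmetry: q* = 336/3 = 112.0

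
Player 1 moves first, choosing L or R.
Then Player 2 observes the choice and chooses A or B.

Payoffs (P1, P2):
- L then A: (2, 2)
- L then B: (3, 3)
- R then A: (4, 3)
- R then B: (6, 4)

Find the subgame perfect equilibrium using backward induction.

P1 plays R, P2 plays B after L and B after R; Payoff (6, 4)

Work:
Backward induction:
After L: P2 chooses B → P1 gets 3
After R: P2 chooses B → P1 gets 6
P1 chooses R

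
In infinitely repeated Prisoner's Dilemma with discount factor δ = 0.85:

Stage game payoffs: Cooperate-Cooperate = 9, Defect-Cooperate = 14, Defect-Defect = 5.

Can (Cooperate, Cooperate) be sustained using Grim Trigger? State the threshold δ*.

δ* = 0.5556; since δ = 0.85 ≥ 0.5556, cooperation can be sustained

Work:
For Grim Trigger:
Cooperate forever: 9/(1-δ)
Defect then punished: 14 + 5·δ/(1-δ)
Need: 9/(1-δ) ≥ 14 + 5·δ/(1-δ)
Solving: δ ≥ (T-R)/(T-P) = (14-9)/(14-5) = 0.5556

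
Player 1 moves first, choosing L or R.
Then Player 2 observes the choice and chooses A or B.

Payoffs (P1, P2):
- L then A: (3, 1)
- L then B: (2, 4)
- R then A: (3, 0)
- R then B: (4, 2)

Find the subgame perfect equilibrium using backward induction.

P1 plays R, P2 plays B after L and B after R; Payoff (4, 2)

Work:
Backward induction:
After L: P2 chooses B → P1 gets 2
After R: P2 chooses B → P1 gets 4
P1 chooses R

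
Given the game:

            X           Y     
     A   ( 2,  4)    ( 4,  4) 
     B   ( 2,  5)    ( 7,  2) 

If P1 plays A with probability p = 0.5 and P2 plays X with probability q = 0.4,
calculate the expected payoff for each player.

E[P1] = 4.1, E[P2] = 3.6

Work:
E[P1] = p·q·π₁(A,X) + p·(1-q)·π₁(A,Y) + (1-p)·q·π₁(B,X) + (1-p)·(1-q)·π₁(B,Y)
= 0.5·0.4·2 + 0.5·0.6·4 + 0.5·0.4·2 + 0.5·0.6·7
= 4.1

E[P2] = 3.6 (similar calculation)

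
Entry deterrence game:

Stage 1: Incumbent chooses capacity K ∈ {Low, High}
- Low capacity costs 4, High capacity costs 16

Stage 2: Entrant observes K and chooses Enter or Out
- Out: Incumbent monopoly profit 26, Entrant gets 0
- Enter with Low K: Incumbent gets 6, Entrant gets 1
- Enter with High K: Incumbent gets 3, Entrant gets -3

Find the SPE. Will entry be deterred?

SPE: (High, Enter|Low, Out|High); Entry deterred. Incumbent net profit = 10

Work:
After Low K: Entrant enters (1 > 0)
After High K: Entrant stays out (-3 < 0)
Incumbent: Low → 6−4=2, High → 26−16=10
Incumbent chooses High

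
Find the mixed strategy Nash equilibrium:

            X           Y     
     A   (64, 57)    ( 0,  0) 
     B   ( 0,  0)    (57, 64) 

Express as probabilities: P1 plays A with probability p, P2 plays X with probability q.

p = 0.5289, q = 0.4711

Work:
Find probabilities that make opponent indifferent:
P2 chooses q to make P1 indifferent between A and B
P1 chooses p to make P2 indifferent between X and Y
Mixed NE: P1 plays (A: 0.5289, B: 0.4711), P2 plays (X: 0.4711, Y: 0.5289)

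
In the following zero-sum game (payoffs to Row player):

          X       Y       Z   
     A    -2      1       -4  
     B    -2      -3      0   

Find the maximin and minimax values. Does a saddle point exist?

Maximin = -3, Minimax = -2, Saddle: False

Work:
Row minimums: [-4, -3] → maximin = -3
Column maximums: [-2, 1, 0] → minimax = -2
No saddle point (maximin ≠ minimax). Mixed strategy needed.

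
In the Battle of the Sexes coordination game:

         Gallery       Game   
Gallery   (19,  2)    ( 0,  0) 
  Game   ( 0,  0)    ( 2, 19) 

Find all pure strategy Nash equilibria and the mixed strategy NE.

Pure NE: (Gallery, Gallery) and (Game, Game); Mixed NE: p = 0.9048, q = 0.0952

Work:
Check pure NE:
(Gallery, Gallery): (19, 2) - no unilateral deviation beneficial
(Game, Game): (2, 19) - no unilateral deviation beneficial
Mixed NE: P1 plays Gallery with p = 0.9048, P2 plays Gallery with q = 0.0952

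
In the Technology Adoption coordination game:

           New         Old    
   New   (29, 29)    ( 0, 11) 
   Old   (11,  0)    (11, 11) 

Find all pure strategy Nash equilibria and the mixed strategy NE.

Pure NE: (New, New) and (Old, Old); Mixed NE: p = 0.3793, q = 0.3793

Work:
Check pure NE:
(New, New): (29, 29) - no unilateral deviation beneficial
(Old, Old): (11, 11) - no unilateral deviation beneficial
Mixed NE: P1 plays New with p = 0.3793, P2 plays New with q = 0.3793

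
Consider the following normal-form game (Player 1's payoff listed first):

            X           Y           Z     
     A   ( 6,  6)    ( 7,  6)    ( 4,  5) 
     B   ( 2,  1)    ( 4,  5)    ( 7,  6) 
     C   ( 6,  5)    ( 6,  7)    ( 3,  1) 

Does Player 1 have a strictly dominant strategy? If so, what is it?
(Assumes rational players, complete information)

No strictly dominant strategy exists for Player 1

Work:
A strategy strictly dominates another if it gives a strictly higher payoff against every opponent action. Compare each pair of P1's strategies column-by-column:
  A vs B: [6 vs 2, 7 vs 4, 4 vs 7] → A does not strictly dominate B (column Z: 4 ≤ 7)
  A vs C: [6 vs 6, 7 vs 6, 4 vs 3] → A does not strictly dominate C (column X: 6 ≤ 6)
  B vs A: [2 vs 6, 4 vs 7, 7 vs 4] → B does not strictly dominate A (column X: 2 ≤ 6)
  B vs C: [2 vs 6, 4 vs 6, 7 vs 3] → B does not strictly dominate C (column X: 2 ≤ 6)
  C vs A: [6 vs 6, 6 vs 7, 3 vs 4] → C does not strictly dominate A (column X: 6 ≤ 6)
  C vs B: [6 vs 2, 6 vs 4, 3 vs 7] → C does not strictly dominate B (column Z: 3 ≤ 7)
No single strategy strictly dominates all others → no strictly dominant strategy.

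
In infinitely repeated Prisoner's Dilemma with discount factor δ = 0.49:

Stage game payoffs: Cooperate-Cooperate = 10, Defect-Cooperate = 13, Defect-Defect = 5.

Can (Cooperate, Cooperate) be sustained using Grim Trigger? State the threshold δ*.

δ* = 0.375; since δ = 0.49 ≥ 0.375, cooperation can be sustained

Work:
For Grim Trigger:
Cooperate forever: 10/(1-δ)
Defect then punished: 13 + 5·δ/(1-δ)
Need: 10/(1-δ) ≥ 13 + 5·δ/(1-δ)
Solving: δ ≥ (T-R)/(T-P) = (13-10)/(13-5) = 0.375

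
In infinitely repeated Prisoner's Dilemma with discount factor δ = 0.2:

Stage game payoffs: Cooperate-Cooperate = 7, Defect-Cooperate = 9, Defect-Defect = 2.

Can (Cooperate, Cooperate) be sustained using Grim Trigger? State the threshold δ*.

δ* = 0.2857; since δ = 0.2 < 0.2857, cooperation cannot be sustained

Work:
For Grim Trigger:
Cooperate forever: 7/(1-δ)
Defect then punished: 9 + 2·δ/(1-δ)
Need: 7/(1-δ) ≥ 9 + 2·δ/(1-δ)
Solving: δ ≥ (T-R)/(T-P) = (9-7)/(9-2) = 0.2857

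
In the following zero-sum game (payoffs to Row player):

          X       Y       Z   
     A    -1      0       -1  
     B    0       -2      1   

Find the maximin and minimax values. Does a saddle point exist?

Maximin = -1, Minimax = 0, Saddle: False

Work:
Row minimums: [-1, -2] → maximin = -1
Column maximums: [0, 0, 1] → minimax = 0
No saddle point (maximin ≠ minimax). Mixed strategy needed.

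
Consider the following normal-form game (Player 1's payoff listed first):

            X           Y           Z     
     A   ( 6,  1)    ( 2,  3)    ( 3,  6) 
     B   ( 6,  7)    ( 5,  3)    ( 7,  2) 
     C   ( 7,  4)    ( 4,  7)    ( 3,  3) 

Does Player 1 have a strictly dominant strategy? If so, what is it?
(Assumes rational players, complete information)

No strictly dominant strategy exists for Player 1

Work:
A strategy strictly dominates another if it gives a strictly higher payoff against every opponent action. Compare each pair of P1's strategies column-by-column:
  A vs B: [6 vs 6, 2 vs 5, 3 vs 7] → A does not strictly dominate B (column X: 6 ≤ 6)
  A vs C: [6 vs 7, 2 vs 4, 3 vs 3] → A does not strictly dominate C (column X: 6 ≤ 7)
  B vs A: [6 vs 6, 5 vs 2, 7 vs 3] → B does not strictly dominate A (column X: 6 ≤ 6)
  B vs C: [6 vs 7, 5 vs 4, 7 vs 3] → B does not strictly dominate C (column X: 6 ≤ 7)
  C vs A: [7 vs 6, 4 vs 2, 3 vs 3] → C does not strictly dominate A (column Z: 3 ≤ 3)
  C vs B: [7 vs 6, 4 vs 5, 3 vs 7] → C does not strictly dominate B (column Y: 4 ≤ 5)
No single strategy strictly dominates all others → no strictly dominant strategy.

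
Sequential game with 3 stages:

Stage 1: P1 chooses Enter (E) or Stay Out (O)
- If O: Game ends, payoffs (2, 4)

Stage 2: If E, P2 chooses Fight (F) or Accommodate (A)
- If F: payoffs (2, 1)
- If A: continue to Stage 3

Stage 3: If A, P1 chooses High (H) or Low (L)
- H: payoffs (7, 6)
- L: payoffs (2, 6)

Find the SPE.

SPE: (E, A, H); Outcome (7, 6)

Work:
Stage 3: P1 chooses H (7 vs 2)
Stage 2: P2: F->1, A->6 (anticipating H). Choose A
Stage 1: P1: O->2, E->7 (anticipating A, H). Choose E
SPE path: E -> A -> H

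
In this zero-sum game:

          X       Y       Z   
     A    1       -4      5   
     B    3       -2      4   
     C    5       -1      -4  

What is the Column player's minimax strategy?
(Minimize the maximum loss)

Column should play Y, value = -1

Work:
Column player minimizes Row's maximum payoff:
Column X: max payoff to Row = 5
Column Y: max payoff to Row = -1
Column Z: max payoff to Row = 5
Minimum is -1, achieved by column Y.
Minimax strategy: Y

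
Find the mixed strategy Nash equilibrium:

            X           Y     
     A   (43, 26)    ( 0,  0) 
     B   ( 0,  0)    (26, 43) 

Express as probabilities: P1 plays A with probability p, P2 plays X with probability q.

p = 0.6232, q = 0.3768

Work:
Find probabilities that make opponent indifferent:
P2 chooses q to make P1 indifferent between A and B
P1 chooses p to make P2 indifferent between X and Y
Mixed NE: P1 plays (A: 0.6232, B: 0.3768), P2 plays (X: 0.3768, Y: 0.6232)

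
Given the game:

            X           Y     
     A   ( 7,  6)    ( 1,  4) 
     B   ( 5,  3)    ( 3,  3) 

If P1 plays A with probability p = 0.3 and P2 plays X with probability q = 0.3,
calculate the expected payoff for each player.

E[P1] = 3.36, E[P2] = 3.48

Work:
E[P1] = p·q·π₁(A,X) + p·(1-q)·π₁(A,Y) + (1-p)·q·π₁(B,X) + (1-p)·(1-q)·π₁(B,Y)
= 0.3·0.3·7 + 0.3·0.7·1 + 0.7·0.3·5 + 0.7·0.7·3
= 3.36

E[P2] = 3.48 (similar calculation)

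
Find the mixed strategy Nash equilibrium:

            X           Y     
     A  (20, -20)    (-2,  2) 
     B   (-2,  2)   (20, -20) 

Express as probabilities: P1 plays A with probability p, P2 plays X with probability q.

p = 0.5, q = 0.5

Work:
Find probabilities that make opponent indifferent:
P2 chooses q to make P1 indifferent between A and B
P1 chooses p to make P2 indifferent between X and Y
Mixed NE: P1 plays (A: 0.5, B: 0.5), P2 plays (X: 0.5, Y: 0.5)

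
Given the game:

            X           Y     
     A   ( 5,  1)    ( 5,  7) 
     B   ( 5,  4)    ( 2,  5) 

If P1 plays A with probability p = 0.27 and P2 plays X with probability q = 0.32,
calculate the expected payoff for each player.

E[P1] = 3.5108, E[P2] = 4.788

Work:
E[P1] = p·q·π₁(A,X) + p·(1-q)·π₁(A,Y) + (1-p)·q·π₁(B,X) + (1-p)·(1-q)·π₁(B,Y)
= 0.27·0.32·5 + 0.27·0.68·5 + 0.73·0.32·5 + 0.73·0.68·2
= 3.5108

E[P2] = 4.788 (similar calculation)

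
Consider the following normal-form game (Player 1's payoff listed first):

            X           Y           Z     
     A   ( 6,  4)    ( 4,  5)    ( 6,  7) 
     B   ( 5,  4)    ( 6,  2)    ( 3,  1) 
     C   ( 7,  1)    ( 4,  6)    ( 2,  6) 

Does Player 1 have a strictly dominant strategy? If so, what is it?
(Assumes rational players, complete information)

No strictly dominant strategy exists for Player 1

Work:
A strategy strictly dominates another if it gives a strictly higher payoff against every opponent action. Compare each pair of P1's strategies column-by-column:
  A vs B: [6 vs 5, 4 vs 6, 6 vs 3] → A does not strictly dominate B (column Y: 4 ≤ 6)
  A vs C: [6 vs 7, 4 vs 4, 6 vs 2] → A does not strictly dominate C (column X: 6 ≤ 7)
  B vs A: [5 vs 6, 6 vs 4, 3 vs 6] → B does not strictly dominate A (column X: 5 ≤ 6)
  B vs C: [5 vs 7, 6 vs 4, 3 vs 2] → B does not strictly dominate C (column X: 5 ≤ 7)
  C vs A: [7 vs 6, 4 vs 4, 2 vs 6] → C does not strictly dominate A (column Y: 4 ≤ 4)
  C vs B: [7 vs 5, 4 vs 6, 2 vs 3] → C does not strictly dominate B (column Y: 4 ≤ 6)
No single strategy strictly dominates all others → no strictly dominant strategy.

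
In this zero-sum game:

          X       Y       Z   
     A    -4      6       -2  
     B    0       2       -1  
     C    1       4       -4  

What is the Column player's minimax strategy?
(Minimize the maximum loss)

Column should play Z, value = -1

Work:
Column player minimizes Row's maximum payoff:
Column X: max payoff to Row = 1
Column Y: max payoff to Row = 6
Column Z: max payoff to Row = -1
Minimum is -1, achieved by column Z.
Minimax strategy: Z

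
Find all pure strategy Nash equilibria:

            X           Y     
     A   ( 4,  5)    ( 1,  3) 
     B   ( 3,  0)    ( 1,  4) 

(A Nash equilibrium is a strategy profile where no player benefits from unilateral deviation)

Nash equilibrium: (A, X), (B, Y)

Work:
Best responses:
  P1 vs X: payoffs [4, 3] → best response A (payoff 4)
  P1 vs Y: payoffs [1, 1] → best response A/B (payoff 1)
  P2 vs A: payoffs [5, 3] → best response X (payoff 5)
  P2 vs B: payoffs [0, 4] → best response Y (payoff 4)
Mutual best responses: (A,X), (B,Y) → Nash equilibria.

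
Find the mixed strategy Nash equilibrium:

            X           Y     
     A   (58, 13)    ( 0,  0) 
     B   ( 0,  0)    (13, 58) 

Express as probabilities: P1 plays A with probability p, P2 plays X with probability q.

p = 0.8169, q = 0.1831

Work:
Find probabilities that make opponent indifferent:
P2 chooses q to make P1 indifferent between A and B
P1 chooses p to make P2 indifferent between X and Y
Mixed NE: P1 plays (A: 0.8169, B: 0.1831), P2 plays (X: 0.1831, Y: 0.8169)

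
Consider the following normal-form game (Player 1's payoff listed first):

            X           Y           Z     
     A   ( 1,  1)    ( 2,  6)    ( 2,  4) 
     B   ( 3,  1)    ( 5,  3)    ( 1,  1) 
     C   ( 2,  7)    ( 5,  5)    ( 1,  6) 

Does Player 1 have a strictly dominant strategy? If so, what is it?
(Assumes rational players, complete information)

No strictly dominant strategy exists for Player 1

Work:
A strategy strictly dominates another if it gives a strictly higher payoff against every opponent action. Compare each pair of P1's strategies column-by-column:
  A vs B: [1 vs 3, 2 vs 5, 2 vs 1] → A does not strictly dominate B (column X: 1 ≤ 3)
  A vs C: [1 vs 2, 2 vs 5, 2 vs 1] → A does not strictly dominate C (column X: 1 ≤ 2)
  B vs A: [3 vs 1, 5 vs 2, 1 vs 2] → B does not strictly dominate A (column Z: 1 ≤ 2)
  B vs C: [3 vs 2, 5 vs 5, 1 vs 1] → B does not strictly dominate C (column Y: 5 ≤ 5)
  C vs A: [2 vs 1, 5 vs 2, 1 vs 2] → C does not strictly dominate A (column Z: 1 ≤ 2)
  C vs B: [2 vs 3, 5 vs 5, 1 vs 1] → C does not strictly dominate B (column X: 2 ≤ 3)
No single strategy strictly dominates all others → no strictly dominant strategy.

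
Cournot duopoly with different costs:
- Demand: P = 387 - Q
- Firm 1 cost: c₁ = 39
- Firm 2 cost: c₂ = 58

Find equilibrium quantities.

q₁* = 122.33, q₂* = 103.33

Work:
Reaction: q₁ = (387 - 39 - q₂)/2
Reaction: q₂ = (387 - 58 - q₁)/2
Solve simultaneously:
q₁* = (387 - 2×39 + 58)/3 = 122.33
q₂* = (387 - 2×58 + 39)/3 = 103.33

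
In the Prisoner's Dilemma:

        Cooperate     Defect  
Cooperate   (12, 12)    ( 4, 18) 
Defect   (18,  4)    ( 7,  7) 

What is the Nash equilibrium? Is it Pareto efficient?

(Defect, Defect) is NE; not Pareto efficient

Work:
Defect dominates Cooperate for both players:
If P2 cooperates: Defect (18) > Cooperate (12)
If P2 defects: Defect (7) > Cooperate (4)
NE: (Defect, Defect) with payoff (7, 7)
But (Cooperate, Cooperate) = (12, 12) Pareto dominates (7, 7)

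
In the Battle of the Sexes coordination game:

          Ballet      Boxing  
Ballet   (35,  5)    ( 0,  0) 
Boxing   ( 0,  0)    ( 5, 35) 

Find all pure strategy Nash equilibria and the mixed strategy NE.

Pure NE: (Ballet, Ballet) and (Boxing, Boxing); Mixed NE: p = 0.875, q = 0.125

Work:
Check pure NE:
(Ballet, Ballet): (35, 5) - no unilateral deviation beneficial
(Boxing, Boxing): (5, 35) - no unilateral deviation beneficial
Mixed NE: P1 plays Ballet with p = 0.875, P2 plays Ballet with q = 0.125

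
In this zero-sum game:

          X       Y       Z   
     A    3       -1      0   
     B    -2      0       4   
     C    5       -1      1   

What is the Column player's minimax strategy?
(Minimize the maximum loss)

Column should play Y, value = 0

Work:
Column player minimizes Row's maximum payoff:
Column X: max payoff to Row = 5
Column Y: max payoff to Row = 0
Column Z: max payoff to Row = 4
Minimum is 0, achieved by column Y.
Minimax strategy: Y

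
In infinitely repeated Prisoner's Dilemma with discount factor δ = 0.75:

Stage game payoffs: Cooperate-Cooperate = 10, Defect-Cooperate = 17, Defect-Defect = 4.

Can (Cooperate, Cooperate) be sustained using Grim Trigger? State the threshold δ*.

δ* = 0.5385; since δ = 0.75 ≥ 0.5385, cooperation can be sustained

Work:
For Grim Trigger:
Cooperate forever: 10/(1-δ)
Defect then punished: 17 + 4·δ/(1-δ)
Need: 10/(1-δ) ≥ 17 + 4·δ/(1-δ)
Solving: δ ≥ (T-R)/(T-P) = (17-10)/(17-4) = 0.5385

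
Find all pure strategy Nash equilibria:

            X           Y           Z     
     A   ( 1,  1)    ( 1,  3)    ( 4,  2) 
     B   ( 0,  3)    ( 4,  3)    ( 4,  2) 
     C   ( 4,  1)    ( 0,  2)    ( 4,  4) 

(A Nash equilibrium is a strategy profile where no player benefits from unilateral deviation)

Nash equilibrium: (B, Y), (C, Z)

Work:
Best responses:
  P1 vs X: payoffs [1, 0, 4] → best response C (payoff 4)
  P1 vs Y: payoffs [1, 4, 0] → best response B (payoff 4)
  P1 vs Z: payoffs [4, 4, 4] → best response A/B/C (payoff 4)
  P2 vs A: payoffs [1, 3, 2] → best response Y (payoff 3)
  P2 vs B: payoffs [3, 3, 2] → best response X/Y (payoff 3)
  P2 vs C: payoffs [1, 2, 4] → best response Z (payoff 4)
Mutual best responses: (B,Y), (C,Z) → Nash equilibria.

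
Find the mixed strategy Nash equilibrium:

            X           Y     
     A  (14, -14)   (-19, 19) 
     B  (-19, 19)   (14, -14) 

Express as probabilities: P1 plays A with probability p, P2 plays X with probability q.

p = 0.5, q = 0.5

Work:
Find probabilities that make opponent indifferent:
P2 chooses q to make P1 indifferent between A and B
P1 chooses p to make P2 indifferent between X and Y
Mixed NE: P1 plays (A: 0.5, B: 0.5), P2 plays (X: 0.5, Y: 0.5)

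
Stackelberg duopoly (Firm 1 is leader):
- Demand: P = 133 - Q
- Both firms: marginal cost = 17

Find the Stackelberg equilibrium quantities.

q₁* (leader) = 58.0, q₂* (follower) = 29.0

Work:
Follower's reaction: q₂ = (a - c - q₁)/2
Leader substitutes: π₁ = q₁·(a - q₁ - (a-c-q₁)/2 - c)
FOC: q₁* = (133 - 17)/2 = 58.00
Then: q₂* = (133 - 17 - 58.0)/2 = 29.00
Leader has first-mover advantage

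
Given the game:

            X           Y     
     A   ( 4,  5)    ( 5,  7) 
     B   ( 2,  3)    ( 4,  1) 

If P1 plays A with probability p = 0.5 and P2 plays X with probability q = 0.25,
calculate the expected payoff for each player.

E[P1] = 4.125, E[P2] = 4.0

Work:
E[P1] = p·q·π₁(A,X) + p·(1-q)·π₁(A,Y) + (1-p)·q·π₁(B,X) + (1-p)·(1-q)·π₁(B,Y)
= 0.5·0.25·4 + 0.5·0.75·5 + 0.5·0.25·2 + 0.5·0.75·4
= 4.125

E[P2] = 4.0 (similar calculation)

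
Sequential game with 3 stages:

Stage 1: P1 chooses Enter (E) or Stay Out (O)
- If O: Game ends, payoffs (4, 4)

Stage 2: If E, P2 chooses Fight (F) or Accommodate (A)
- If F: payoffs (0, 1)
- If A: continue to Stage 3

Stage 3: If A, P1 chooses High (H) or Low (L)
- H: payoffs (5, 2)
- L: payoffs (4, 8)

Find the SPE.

SPE: (E, A, H); Outcome (5, 2)

Work:
Stage 3: P1 chooses H (5 vs 4)
Stage 2: P2: F->1, A->2 (anticipating H). Choose A
Stage 1: P1: O->4, E->5 (anticipating A, H). Choose E
SPE path: E -> A -> H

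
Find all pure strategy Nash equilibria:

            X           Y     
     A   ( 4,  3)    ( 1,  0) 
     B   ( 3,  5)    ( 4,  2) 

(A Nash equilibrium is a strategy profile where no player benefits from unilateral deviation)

Nash equilibrium: (A, X)

Work:
Best responses:
  P1 vs X: payoffs [4, 3] → best response A (payoff 4)
  P1 vs Y: payoffs [1, 4] → best response B (payoff 4)
  P2 vs A: payoffs [3, 0] → best response X (payoff 3)
  P2 vs B: payoffs [5, 2] → best response X (payoff 5)
Mutual best responses: (A,X) → Nash equilibria.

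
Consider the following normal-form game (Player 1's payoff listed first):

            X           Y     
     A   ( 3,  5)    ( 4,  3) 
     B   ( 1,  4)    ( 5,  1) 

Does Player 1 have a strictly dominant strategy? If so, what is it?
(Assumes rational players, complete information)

No strictly dominant strategy exists for Player 1

Work:
A strategy strictly dominates another if it gives a strictly higher payoff against every opponent action. Compare each pair of P1's strategies column-by-column:
  A vs B: [3 vs 1, 4 vs 5] → A does not strictly dominate B (column Y: 4 ≤ 5)
  B vs A: [1 vs 3, 5 vs 4] → B does not strictly dominate A (column X: 1 ≤ 3)
No single strategy strictly dominates all others → no strictly dominant strategy.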